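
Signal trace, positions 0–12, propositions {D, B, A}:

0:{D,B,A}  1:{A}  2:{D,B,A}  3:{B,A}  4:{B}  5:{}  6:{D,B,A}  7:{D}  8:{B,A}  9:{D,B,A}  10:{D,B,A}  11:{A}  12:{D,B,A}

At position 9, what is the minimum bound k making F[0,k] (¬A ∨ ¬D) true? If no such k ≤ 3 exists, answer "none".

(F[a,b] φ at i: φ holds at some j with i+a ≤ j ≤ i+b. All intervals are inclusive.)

Scan j = 9,10,… for (¬A ∨ ¬D):
  j=9: fails
  j=10: fails
  j=11: holds
First hit at j=11, so smallest k = 11-9 = 2.

2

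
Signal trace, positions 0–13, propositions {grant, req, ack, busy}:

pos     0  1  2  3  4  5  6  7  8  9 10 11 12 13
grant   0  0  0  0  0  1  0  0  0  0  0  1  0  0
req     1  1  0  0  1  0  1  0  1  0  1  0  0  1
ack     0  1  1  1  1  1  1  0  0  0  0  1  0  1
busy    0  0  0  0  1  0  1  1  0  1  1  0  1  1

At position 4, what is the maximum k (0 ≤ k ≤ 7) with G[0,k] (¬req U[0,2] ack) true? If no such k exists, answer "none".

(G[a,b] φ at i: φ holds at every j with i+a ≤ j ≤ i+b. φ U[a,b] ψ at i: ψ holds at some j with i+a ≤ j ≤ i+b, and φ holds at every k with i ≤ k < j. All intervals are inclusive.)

2

(¬req U[0,2] ack) must hold from j=4 onward; find where it first fails.
  j=4: holds
  j=5: holds
  j=6: holds
  j=7: fails
Holds on [4,6], so largest k = 2.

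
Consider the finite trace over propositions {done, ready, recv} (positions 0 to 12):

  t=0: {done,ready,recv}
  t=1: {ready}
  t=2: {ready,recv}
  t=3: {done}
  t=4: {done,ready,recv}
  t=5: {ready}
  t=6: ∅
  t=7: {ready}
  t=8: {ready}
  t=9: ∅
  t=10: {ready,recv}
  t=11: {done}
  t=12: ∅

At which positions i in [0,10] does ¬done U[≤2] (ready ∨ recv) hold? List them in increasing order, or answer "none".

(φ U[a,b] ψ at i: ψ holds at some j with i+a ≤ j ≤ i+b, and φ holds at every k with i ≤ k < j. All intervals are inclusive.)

Evaluate at each i in [0,10]:
  i=0: ✓ (rhs at j=0)
  i=1: ✓ (rhs at j=1)
  i=2: ✓ (rhs at j=2)
  i=3: ✗ (lhs fails at k=3 before rhs at j=4)
  i=4: ✓ (rhs at j=4)
  i=5: ✓ (rhs at j=5)
  i=6: ✓ (rhs at j=7; lhs holds on [6,6])
  i=7: ✓ (rhs at j=7)
  i=8: ✓ (rhs at j=8)
  i=9: ✓ (rhs at j=10; lhs holds on [9,9])
  i=10: ✓ (rhs at j=10)

0, 1, 2, 4, 5, 6, 7, 8, 9, 10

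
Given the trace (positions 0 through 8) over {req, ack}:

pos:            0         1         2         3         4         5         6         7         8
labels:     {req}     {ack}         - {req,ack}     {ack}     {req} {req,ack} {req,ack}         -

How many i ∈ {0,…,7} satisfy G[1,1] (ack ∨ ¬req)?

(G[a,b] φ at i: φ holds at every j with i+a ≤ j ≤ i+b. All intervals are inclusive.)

Evaluate at each i in [0,7]:
  i=0: ✓ (all of [1,1])
  i=1: ✓ (all of [2,2])
  i=2: ✓ (all of [3,3])
  i=3: ✓ (all of [4,4])
  i=4: ✗ (fails at j=5)
  i=5: ✓ (all of [6,6])
  i=6: ✓ (all of [7,7])
  i=7: ✓ (all of [8,8])
Positions where it holds: {0, 1, 2, 3, 5, 6, 7} → 7.

7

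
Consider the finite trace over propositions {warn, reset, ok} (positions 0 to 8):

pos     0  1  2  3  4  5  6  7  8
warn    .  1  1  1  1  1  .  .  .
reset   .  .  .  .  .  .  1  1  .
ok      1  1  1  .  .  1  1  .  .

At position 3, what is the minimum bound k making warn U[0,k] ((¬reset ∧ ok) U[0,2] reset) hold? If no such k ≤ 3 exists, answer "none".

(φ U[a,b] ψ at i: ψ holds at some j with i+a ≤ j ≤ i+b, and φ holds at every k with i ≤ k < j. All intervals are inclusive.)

2

Need earliest j ≥ 3 with ((¬reset ∧ ok) U[0,2] reset), and warn at every k in [3,j-1].
  j=3: rhs fails.
  j=4: rhs fails.
  j=5: rhs holds; lhs holds on [3,4]. k = 2.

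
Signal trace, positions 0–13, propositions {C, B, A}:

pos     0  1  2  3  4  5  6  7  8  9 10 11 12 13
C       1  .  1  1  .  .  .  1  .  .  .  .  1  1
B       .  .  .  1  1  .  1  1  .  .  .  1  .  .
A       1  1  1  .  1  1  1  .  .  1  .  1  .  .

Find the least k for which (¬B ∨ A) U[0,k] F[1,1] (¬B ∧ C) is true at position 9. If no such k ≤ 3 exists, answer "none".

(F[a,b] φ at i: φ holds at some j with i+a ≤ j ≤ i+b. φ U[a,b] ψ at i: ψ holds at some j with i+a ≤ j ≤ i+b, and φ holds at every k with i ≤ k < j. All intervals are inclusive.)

Need earliest j ≥ 9 with F[1,1] (¬B ∧ C), and (¬B ∨ A) at every k in [9,j-1].
  j=9: rhs fails.
  j=10: rhs fails.
  j=11: rhs holds; lhs holds on [9,10]. k = 2.

2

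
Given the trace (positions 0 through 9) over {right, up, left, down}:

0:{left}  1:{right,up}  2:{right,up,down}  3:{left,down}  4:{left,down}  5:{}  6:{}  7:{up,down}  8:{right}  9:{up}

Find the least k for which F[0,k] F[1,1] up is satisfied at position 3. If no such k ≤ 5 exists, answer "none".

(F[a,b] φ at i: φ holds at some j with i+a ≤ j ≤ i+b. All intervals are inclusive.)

Scan j = 3,4,… for F[1,1] up:
  j=3: fails
  j=4: fails
  j=5: fails
  j=6: holds
First hit at j=6, so smallest k = 6-3 = 3.

3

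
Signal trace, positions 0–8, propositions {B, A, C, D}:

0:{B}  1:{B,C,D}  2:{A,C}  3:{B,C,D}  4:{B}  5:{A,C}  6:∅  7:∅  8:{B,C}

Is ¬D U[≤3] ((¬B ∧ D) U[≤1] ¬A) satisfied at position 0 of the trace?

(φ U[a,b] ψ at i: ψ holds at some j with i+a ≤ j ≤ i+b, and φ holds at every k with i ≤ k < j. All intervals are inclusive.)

True

Need some j in [0,3] with ((¬B ∧ D) U[≤1] ¬A), and ¬D at every k in [0,j-1].
  j=0: ((¬B ∧ D) U[≤1] ¬A) holds; no prefix to check → satisfied.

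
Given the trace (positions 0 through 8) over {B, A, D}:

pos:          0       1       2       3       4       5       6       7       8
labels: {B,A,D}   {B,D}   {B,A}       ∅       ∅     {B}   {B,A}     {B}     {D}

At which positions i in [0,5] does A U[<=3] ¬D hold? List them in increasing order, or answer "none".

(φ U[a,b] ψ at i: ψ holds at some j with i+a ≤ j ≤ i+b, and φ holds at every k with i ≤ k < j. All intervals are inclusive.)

Evaluate at each i in [0,5]:
  i=0: ✗ (lhs fails at k=1 before rhs at j=2)
  i=1: ✗ (lhs fails at k=1 before rhs at j=2)
  i=2: ✓ (rhs at j=2)
  i=3: ✓ (rhs at j=3)
  i=4: ✓ (rhs at j=4)
  i=5: ✓ (rhs at j=5)

2, 3, 4, 5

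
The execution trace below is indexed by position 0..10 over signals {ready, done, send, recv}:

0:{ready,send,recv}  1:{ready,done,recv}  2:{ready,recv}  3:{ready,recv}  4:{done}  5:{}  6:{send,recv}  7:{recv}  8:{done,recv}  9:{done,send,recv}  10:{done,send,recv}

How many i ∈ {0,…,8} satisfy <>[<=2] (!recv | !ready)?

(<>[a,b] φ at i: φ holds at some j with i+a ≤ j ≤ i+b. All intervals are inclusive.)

Evaluate at each i in [0,8]:
  i=0: ✗ (none in [0,2])
  i=1: ✗ (none in [1,3])
  i=2: ✓ (witness j=4)
  i=3: ✓ (witness j=4)
  i=4: ✓ (witness j=4)
  i=5: ✓ (witness j=5)
  i=6: ✓ (witness j=6)
  i=7: ✓ (witness j=7)
  i=8: ✓ (witness j=8)
Positions where it holds: {2, 3, 4, 5, 6, 7, 8} → 7.

7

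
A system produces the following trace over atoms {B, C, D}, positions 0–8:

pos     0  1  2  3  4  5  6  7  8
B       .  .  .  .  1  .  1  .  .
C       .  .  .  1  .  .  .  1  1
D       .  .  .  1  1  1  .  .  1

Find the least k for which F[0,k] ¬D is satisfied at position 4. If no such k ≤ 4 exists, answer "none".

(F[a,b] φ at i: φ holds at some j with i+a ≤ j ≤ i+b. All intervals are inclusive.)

2

Scan j = 4,5,… for ¬D:
  j=4: fails
  j=5: fails
  j=6: holds
First hit at j=6, so smallest k = 6-4 = 2.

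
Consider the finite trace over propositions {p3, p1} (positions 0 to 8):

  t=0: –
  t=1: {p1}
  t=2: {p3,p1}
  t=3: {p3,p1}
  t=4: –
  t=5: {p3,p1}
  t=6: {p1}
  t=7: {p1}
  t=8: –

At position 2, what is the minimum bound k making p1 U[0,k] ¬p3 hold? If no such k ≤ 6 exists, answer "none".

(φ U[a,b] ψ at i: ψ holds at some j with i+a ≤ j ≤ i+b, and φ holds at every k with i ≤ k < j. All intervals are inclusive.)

2

Need earliest j ≥ 2 with ¬p3, and p1 at every k in [2,j-1].
  j=2: rhs fails.
  j=3: rhs fails.
  j=4: rhs holds; lhs holds on [2,3]. k = 2.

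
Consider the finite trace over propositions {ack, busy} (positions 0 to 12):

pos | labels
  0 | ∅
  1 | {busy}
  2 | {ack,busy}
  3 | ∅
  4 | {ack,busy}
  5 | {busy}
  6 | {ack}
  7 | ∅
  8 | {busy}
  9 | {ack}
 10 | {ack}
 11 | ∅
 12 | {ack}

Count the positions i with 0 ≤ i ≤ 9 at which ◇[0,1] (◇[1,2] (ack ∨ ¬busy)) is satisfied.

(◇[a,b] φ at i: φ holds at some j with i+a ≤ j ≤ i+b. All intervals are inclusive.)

Evaluate at each i in [0,9]:
  i=0: ✓ (witness j=0)
  i=1: ✓ (witness j=1)
  i=2: ✓ (witness j=2)
  i=3: ✓ (witness j=3)
  i=4: ✓ (witness j=4)
  i=5: ✓ (witness j=5)
  i=6: ✓ (witness j=6)
  i=7: ✓ (witness j=7)
  i=8: ✓ (witness j=8)
  i=9: ✓ (witness j=9)
Positions where it holds: {0, 1, 2, 3, 4, 5, 6, 7, 8, 9} → 10.

10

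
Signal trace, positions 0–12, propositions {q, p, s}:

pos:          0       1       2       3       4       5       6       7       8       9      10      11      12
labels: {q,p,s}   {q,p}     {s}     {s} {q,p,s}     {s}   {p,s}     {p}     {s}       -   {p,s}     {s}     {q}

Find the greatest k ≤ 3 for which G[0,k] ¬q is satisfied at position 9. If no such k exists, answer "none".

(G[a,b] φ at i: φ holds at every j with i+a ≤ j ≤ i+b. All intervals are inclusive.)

2

¬q must hold from j=9 onward; find where it first fails.
  j=9: holds
  j=10: holds
  j=11: holds
  j=12: fails
Holds on [9,11], so largest k = 2.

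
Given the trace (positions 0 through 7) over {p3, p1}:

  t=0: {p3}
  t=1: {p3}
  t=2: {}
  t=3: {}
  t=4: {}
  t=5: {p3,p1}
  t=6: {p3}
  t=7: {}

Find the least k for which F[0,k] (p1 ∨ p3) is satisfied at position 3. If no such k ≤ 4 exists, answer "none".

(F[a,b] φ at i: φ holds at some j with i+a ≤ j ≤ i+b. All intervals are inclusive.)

Scan j = 3,4,… for (p1 ∨ p3):
  j=3: fails
  j=4: fails
  j=5: holds
First hit at j=5, so smallest k = 5-3 = 2.

2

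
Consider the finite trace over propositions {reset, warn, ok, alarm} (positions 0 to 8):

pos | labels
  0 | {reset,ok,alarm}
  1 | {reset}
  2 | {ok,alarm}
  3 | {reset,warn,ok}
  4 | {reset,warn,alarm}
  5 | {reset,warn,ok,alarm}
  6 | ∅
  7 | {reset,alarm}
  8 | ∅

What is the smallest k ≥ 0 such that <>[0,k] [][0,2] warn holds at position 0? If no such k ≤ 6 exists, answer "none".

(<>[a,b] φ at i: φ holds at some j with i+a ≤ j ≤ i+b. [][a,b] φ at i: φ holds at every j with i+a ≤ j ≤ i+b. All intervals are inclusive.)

3

Scan j = 0,1,… for [][0,2] warn:
  j=0: fails
  j=1: fails
  j=2: fails
  j=3: holds
First hit at j=3, so smallest k = 3-0 = 3.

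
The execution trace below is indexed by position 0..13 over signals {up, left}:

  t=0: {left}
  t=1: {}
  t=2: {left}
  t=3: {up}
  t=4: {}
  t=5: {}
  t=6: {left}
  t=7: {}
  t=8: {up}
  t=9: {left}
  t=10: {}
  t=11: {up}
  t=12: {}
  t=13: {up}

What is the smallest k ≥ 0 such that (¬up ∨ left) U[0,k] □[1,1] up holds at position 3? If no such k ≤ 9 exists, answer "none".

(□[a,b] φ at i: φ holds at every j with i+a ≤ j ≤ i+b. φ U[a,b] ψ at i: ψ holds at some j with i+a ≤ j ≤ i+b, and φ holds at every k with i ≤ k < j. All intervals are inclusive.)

none

Need earliest j ≥ 3 with □[1,1] up, and (¬up ∨ left) at every k in [3,j-1].
  j=3: rhs fails.
  j=4: rhs fails.
  j=5: rhs fails.
  j=6: rhs fails.
  j=7: rhs holds but lhs fails at k=3.
  j=8: rhs fails.
  j=9: rhs fails.
  j=10: rhs holds but lhs fails at k=3.
  j=11: rhs fails.
  j=12: rhs holds but lhs fails at k=3.
No witness within the range → none.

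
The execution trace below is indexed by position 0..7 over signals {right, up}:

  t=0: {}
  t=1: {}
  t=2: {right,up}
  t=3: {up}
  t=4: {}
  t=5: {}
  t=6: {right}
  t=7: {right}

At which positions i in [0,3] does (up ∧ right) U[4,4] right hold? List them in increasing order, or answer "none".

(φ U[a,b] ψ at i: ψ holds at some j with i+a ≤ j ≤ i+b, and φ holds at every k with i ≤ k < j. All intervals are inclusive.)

none

Evaluate at each i in [0,3]:
  i=0: ✗ (no rhs in [4,4])
  i=1: ✗ (no rhs in [5,5])
  i=2: ✗ (lhs fails at k=3 before rhs at j=6)
  i=3: ✗ (lhs fails at k=3 before rhs at j=7)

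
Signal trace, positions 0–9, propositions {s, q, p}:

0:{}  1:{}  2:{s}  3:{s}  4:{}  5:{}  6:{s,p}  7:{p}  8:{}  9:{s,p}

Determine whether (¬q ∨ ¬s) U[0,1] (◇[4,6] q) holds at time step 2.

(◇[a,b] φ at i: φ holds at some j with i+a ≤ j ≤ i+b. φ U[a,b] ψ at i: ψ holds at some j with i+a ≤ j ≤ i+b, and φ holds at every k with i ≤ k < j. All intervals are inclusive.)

No

Need some j in [2,3] with ◇[4,6] q, and (¬q ∨ ¬s) at every k in [2,j-1].
  j=2: ◇[4,6] q — fails (none in [6,8]).
  j=3: ◇[4,6] q — fails (none in [7,9]).
No j in the window works → until fails.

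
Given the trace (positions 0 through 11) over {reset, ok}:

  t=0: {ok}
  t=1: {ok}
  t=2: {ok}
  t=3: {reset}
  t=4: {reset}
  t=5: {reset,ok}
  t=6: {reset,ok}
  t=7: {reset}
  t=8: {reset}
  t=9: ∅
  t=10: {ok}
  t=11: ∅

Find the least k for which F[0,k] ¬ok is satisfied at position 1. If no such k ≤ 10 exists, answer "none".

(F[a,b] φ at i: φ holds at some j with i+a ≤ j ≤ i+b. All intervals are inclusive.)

2

Scan j = 1,2,… for ¬ok:
  j=1: fails
  j=2: fails
  j=3: holds
First hit at j=3, so smallest k = 3-1 = 2.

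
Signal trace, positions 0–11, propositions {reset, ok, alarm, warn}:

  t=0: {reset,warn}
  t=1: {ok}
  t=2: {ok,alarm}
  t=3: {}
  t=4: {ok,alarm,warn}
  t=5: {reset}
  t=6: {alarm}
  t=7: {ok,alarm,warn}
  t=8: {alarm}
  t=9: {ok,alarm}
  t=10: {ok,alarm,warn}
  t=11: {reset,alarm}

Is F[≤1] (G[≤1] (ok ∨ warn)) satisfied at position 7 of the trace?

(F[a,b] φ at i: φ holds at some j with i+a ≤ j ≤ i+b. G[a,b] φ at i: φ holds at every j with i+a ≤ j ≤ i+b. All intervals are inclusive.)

Check G[≤1] (ok ∨ warn) at each j in [7,8]:
  j=7: fails at 8
  j=8: fails at 8
No position in the window satisfies it → formula fails.

Does not hold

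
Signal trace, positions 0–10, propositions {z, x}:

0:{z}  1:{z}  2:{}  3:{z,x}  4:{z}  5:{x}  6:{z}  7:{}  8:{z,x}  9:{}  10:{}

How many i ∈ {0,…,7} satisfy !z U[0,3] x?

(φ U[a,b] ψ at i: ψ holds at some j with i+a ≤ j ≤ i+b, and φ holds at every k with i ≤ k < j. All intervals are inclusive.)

4

Evaluate at each i in [0,7]:
  i=0: ✗ (lhs fails at k=0 before rhs at j=3)
  i=1: ✗ (lhs fails at k=1 before rhs at j=3)
  i=2: ✓ (rhs at j=3; lhs holds on [2,2])
  i=3: ✓ (rhs at j=3)
  i=4: ✗ (lhs fails at k=4 before rhs at j=5)
  i=5: ✓ (rhs at j=5)
  i=6: ✗ (lhs fails at k=6 before rhs at j=8)
  i=7: ✓ (rhs at j=8; lhs holds on [7,7])
Positions where it holds: {2, 3, 5, 7} → 4.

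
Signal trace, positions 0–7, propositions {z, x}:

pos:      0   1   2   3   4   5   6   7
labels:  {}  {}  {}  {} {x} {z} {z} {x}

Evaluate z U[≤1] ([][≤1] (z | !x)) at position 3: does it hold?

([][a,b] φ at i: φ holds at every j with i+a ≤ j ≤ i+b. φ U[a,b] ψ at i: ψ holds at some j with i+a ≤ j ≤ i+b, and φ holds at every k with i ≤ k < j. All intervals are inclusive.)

Need some j in [3,4] with [][≤1] (z | !x), and z at every k in [3,j-1].
  j=3: [][≤1] (z | !x) — fails at 4.
  j=4: [][≤1] (z | !x) — fails at 4.
No j in the window works → until fails.

Does not hold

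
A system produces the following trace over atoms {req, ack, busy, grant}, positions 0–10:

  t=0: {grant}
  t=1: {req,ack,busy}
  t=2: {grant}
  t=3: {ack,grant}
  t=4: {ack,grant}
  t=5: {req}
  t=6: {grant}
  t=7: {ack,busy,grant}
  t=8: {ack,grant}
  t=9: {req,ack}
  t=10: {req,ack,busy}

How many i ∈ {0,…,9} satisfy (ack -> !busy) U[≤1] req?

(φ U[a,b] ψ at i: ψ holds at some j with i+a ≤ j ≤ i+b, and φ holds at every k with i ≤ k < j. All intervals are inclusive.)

6

Evaluate at each i in [0,9]:
  i=0: ✓ (rhs at j=1; lhs holds on [0,0])
  i=1: ✓ (rhs at j=1)
  i=2: ✗ (no rhs in [2,3])
  i=3: ✗ (no rhs in [3,4])
  i=4: ✓ (rhs at j=5; lhs holds on [4,4])
  i=5: ✓ (rhs at j=5)
  i=6: ✗ (no rhs in [6,7])
  i=7: ✗ (no rhs in [7,8])
  i=8: ✓ (rhs at j=9; lhs holds on [8,8])
  i=9: ✓ (rhs at j=9)
Positions where it holds: {0, 1, 4, 5, 8, 9} → 6.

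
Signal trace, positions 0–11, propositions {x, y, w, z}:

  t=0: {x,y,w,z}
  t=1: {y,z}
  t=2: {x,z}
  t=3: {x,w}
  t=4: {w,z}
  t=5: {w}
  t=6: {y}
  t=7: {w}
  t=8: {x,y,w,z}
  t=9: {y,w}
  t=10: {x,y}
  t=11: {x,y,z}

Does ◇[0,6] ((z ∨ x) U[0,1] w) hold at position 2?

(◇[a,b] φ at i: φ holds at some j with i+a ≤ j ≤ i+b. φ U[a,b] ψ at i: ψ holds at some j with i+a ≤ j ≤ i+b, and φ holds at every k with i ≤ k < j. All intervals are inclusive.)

Yes

Check ((z ∨ x) U[0,1] w) at each j in [2,8]:
  j=2: holds
  j=3: holds
  j=4: holds
  j=5: holds
  j=6: fails
  j=7: holds
  j=8: holds
Found at j=2 → formula holds.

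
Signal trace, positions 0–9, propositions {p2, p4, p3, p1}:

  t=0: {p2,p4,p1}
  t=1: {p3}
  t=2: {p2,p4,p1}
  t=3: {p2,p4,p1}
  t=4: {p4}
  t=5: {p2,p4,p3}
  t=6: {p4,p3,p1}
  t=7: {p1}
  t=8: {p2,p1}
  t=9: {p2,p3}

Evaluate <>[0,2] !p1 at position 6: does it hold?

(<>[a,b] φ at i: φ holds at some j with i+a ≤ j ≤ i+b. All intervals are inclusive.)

Check !p1 at each j in [6,8]:
  j=6: false
  j=7: false
  j=8: false
No position in the window satisfies it → formula fails.

No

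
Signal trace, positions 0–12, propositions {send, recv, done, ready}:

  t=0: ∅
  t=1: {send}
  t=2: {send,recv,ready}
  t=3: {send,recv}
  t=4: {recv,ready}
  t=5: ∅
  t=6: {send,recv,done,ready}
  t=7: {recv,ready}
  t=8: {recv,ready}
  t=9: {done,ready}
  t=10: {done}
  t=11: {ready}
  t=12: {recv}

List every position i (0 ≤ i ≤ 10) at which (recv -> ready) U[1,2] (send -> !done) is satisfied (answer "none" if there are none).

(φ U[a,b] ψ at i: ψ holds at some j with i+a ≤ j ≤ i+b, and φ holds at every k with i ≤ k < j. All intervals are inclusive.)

0, 1, 2, 4, 5, 6, 7, 8, 9, 10

Evaluate at each i in [0,10]:
  i=0: ✓ (rhs at j=1; lhs holds on [0,0])
  i=1: ✓ (rhs at j=2; lhs holds on [1,1])
  i=2: ✓ (rhs at j=3; lhs holds on [2,2])
  i=3: ✗ (lhs fails at k=3 before rhs at j=4)
  i=4: ✓ (rhs at j=5; lhs holds on [4,4])
  i=5: ✓ (rhs at j=7; lhs holds on [5,6])
  i=6: ✓ (rhs at j=7; lhs holds on [6,6])
  i=7: ✓ (rhs at j=8; lhs holds on [7,7])
  i=8: ✓ (rhs at j=9; lhs holds on [8,8])
  i=9: ✓ (rhs at j=10; lhs holds on [9,9])
  i=10: ✓ (rhs at j=11; lhs holds on [10,10])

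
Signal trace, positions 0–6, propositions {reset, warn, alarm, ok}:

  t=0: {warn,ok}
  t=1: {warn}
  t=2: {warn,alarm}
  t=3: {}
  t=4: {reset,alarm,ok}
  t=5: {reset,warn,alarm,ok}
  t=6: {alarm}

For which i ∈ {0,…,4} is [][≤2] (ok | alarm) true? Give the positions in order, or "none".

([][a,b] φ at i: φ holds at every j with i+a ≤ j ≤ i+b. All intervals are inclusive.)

4

Evaluate at each i in [0,4]:
  i=0: ✗ (fails at j=1)
  i=1: ✗ (fails at j=1)
  i=2: ✗ (fails at j=3)
  i=3: ✗ (fails at j=3)
  i=4: ✓ (all of [4,6])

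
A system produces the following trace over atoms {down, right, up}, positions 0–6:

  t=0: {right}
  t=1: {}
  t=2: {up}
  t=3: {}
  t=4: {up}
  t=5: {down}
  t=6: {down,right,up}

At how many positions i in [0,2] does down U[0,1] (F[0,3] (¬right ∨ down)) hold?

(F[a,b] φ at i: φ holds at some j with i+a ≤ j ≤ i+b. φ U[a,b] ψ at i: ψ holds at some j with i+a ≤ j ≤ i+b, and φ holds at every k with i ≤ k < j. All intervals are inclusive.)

3

Evaluate at each i in [0,2]:
  i=0: ✓ (rhs at j=0)
  i=1: ✓ (rhs at j=1)
  i=2: ✓ (rhs at j=2)
Positions where it holds: {0, 1, 2} → 3.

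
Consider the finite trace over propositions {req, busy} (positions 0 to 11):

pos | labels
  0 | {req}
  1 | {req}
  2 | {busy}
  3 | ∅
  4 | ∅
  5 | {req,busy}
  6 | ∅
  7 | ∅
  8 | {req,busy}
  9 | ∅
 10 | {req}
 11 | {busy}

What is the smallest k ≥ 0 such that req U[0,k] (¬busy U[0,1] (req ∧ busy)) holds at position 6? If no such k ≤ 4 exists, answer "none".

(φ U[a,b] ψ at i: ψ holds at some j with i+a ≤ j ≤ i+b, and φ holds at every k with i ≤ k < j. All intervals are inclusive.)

none

Need earliest j ≥ 6 with (¬busy U[0,1] (req ∧ busy)), and req at every k in [6,j-1].
  j=6: rhs fails.
  j=7: rhs holds but lhs fails at k=6.
  j=8: rhs holds but lhs fails at k=6.
  j=9: rhs fails.
  j=10: rhs fails.
No witness within the range → none.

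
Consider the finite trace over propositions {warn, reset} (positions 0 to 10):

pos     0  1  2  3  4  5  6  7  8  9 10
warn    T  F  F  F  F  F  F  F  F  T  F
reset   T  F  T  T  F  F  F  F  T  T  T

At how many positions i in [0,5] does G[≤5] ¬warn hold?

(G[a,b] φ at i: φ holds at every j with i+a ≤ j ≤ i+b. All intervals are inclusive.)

Evaluate at each i in [0,5]:
  i=0: ✗ (fails at j=0)
  i=1: ✓ (all of [1,6])
  i=2: ✓ (all of [2,7])
  i=3: ✓ (all of [3,8])
  i=4: ✗ (fails at j=9)
  i=5: ✗ (fails at j=9)
Positions where it holds: {1, 2, 3} → 3.

3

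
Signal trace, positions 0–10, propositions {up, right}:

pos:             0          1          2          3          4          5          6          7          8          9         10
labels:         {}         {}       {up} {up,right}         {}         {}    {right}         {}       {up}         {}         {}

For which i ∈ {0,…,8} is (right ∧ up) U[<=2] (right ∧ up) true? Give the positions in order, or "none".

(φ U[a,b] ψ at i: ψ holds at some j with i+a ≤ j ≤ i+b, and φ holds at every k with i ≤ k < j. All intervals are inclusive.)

3

Evaluate at each i in [0,8]:
  i=0: ✗ (no rhs in [0,2])
  i=1: ✗ (lhs fails at k=1 before rhs at j=3)
  i=2: ✗ (lhs fails at k=2 before rhs at j=3)
  i=3: ✓ (rhs at j=3)
  i=4: ✗ (no rhs in [4,6])
  i=5: ✗ (no rhs in [5,7])
  i=6: ✗ (no rhs in [6,8])
  i=7: ✗ (no rhs in [7,9])
  i=8: ✗ (no rhs in [8,10])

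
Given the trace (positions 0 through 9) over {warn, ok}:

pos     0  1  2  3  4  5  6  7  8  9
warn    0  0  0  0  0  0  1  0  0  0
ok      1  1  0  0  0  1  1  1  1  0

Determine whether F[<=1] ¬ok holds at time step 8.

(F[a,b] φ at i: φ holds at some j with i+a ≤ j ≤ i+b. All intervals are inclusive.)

True

Check ¬ok at each j in [8,9]:
  j=8: false
  j=9: true
Found at j=9 → formula holds.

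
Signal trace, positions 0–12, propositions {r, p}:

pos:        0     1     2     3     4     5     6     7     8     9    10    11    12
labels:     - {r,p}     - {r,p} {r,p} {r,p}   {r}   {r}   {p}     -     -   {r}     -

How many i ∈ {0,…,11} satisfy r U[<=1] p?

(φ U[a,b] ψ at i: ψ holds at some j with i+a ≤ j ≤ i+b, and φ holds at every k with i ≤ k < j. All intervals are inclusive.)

6

Evaluate at each i in [0,11]:
  i=0: ✗ (lhs fails at k=0 before rhs at j=1)
  i=1: ✓ (rhs at j=1)
  i=2: ✗ (lhs fails at k=2 before rhs at j=3)
  i=3: ✓ (rhs at j=3)
  i=4: ✓ (rhs at j=4)
  i=5: ✓ (rhs at j=5)
  i=6: ✗ (no rhs in [6,7])
  i=7: ✓ (rhs at j=8; lhs holds on [7,7])
  i=8: ✓ (rhs at j=8)
  i=9: ✗ (no rhs in [9,10])
  i=10: ✗ (no rhs in [10,11])
  i=11: ✗ (no rhs in [11,12])
Positions where it holds: {1, 3, 4, 5, 7, 8} → 6.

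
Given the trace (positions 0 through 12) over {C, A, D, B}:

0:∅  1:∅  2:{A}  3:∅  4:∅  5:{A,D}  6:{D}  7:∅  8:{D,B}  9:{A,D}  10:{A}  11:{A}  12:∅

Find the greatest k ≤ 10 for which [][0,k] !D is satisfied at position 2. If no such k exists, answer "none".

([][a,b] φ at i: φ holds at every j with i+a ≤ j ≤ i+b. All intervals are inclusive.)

2

!D must hold from j=2 onward; find where it first fails.
  j=2: holds
  j=3: holds
  j=4: holds
  j=5: fails
Holds on [2,4], so largest k = 2.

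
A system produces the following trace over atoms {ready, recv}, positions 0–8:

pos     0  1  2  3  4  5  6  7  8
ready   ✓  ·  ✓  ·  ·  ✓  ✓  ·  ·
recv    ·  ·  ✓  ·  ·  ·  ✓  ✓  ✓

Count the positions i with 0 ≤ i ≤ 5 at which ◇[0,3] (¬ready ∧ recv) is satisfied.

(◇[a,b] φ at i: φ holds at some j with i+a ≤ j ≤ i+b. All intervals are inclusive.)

Evaluate at each i in [0,5]:
  i=0: ✗ (none in [0,3])
  i=1: ✗ (none in [1,4])
  i=2: ✗ (none in [2,5])
  i=3: ✗ (none in [3,6])
  i=4: ✓ (witness j=7)
  i=5: ✓ (witness j=7)
Positions where it holds: {4, 5} → 2.

2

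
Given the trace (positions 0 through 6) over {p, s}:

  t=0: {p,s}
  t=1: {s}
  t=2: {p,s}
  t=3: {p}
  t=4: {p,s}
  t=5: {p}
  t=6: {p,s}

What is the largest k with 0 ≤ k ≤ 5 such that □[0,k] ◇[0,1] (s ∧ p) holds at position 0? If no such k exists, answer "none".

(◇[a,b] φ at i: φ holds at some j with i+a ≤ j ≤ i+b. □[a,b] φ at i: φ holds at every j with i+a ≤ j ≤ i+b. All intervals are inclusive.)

◇[0,1] (s ∧ p) must hold from j=0 onward; find where it first fails.
  j=0: holds
  j=1: holds
  j=2: holds
  j=3: holds
  j=4: holds
  j=5: holds
Holds through j=5; largest k = 5.

5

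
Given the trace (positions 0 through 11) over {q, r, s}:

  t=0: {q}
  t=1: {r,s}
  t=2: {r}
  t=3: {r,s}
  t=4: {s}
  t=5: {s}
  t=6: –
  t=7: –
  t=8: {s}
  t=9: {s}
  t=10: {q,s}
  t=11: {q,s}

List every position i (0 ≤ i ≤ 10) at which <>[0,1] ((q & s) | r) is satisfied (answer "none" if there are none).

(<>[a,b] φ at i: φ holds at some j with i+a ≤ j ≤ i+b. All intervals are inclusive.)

Evaluate at each i in [0,10]:
  i=0: ✓ (witness j=1)
  i=1: ✓ (witness j=1)
  i=2: ✓ (witness j=2)
  i=3: ✓ (witness j=3)
  i=4: ✗ (none in [4,5])
  i=5: ✗ (none in [5,6])
  i=6: ✗ (none in [6,7])
  i=7: ✗ (none in [7,8])
  i=8: ✗ (none in [8,9])
  i=9: ✓ (witness j=10)
  i=10: ✓ (witness j=10)

0, 1, 2, 3, 9, 10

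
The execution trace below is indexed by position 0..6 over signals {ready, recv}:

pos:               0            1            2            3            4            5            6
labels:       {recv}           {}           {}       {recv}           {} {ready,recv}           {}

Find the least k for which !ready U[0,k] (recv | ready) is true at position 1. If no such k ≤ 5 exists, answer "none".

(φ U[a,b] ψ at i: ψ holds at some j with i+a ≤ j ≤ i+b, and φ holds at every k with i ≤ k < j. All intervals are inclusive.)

Need earliest j ≥ 1 with (recv | ready), and !ready at every k in [1,j-1].
  j=1: rhs fails.
  j=2: rhs fails.
  j=3: rhs holds; lhs holds on [1,2]. k = 2.

2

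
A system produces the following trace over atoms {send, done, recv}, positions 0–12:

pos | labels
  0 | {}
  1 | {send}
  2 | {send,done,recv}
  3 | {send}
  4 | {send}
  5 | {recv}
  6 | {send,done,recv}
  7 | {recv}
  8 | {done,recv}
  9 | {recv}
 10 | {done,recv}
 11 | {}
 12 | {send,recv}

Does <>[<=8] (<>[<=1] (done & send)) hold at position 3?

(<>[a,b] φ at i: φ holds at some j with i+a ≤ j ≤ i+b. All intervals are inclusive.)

Yes

Check <>[<=1] (done & send) at each j in [3,11]:
  j=3: fails (none in [3,4])
  j=4: fails (none in [4,5])
  j=5: holds (witness at 6)
  j=6: holds (witness at 6)
  j=7: fails (none in [7,8])
  j=8: fails (none in [8,9])
  j=9: fails (none in [9,10])
  j=10: fails (none in [10,11])
  j=11: fails (none in [11,12])
Found at j=5 → formula holds.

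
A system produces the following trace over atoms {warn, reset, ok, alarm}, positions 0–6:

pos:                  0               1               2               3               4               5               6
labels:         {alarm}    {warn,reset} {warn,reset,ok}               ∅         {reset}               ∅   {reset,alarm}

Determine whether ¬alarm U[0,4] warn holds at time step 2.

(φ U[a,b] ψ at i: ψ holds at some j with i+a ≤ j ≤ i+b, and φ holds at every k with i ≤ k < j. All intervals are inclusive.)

Need some j in [2,6] with warn, and ¬alarm at every k in [2,j-1].
  j=2: warn holds; no prefix to check → satisfied.

Holds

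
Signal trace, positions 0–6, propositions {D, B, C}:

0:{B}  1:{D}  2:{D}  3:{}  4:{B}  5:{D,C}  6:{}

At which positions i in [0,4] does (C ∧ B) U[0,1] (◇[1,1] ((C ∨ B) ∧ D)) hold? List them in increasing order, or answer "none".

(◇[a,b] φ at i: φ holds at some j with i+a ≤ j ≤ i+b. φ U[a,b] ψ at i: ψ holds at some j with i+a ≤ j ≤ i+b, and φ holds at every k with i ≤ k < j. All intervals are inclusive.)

Evaluate at each i in [0,4]:
  i=0: ✗ (no rhs in [0,1])
  i=1: ✗ (no rhs in [1,2])
  i=2: ✗ (no rhs in [2,3])
  i=3: ✗ (lhs fails at k=3 before rhs at j=4)
  i=4: ✓ (rhs at j=4)

4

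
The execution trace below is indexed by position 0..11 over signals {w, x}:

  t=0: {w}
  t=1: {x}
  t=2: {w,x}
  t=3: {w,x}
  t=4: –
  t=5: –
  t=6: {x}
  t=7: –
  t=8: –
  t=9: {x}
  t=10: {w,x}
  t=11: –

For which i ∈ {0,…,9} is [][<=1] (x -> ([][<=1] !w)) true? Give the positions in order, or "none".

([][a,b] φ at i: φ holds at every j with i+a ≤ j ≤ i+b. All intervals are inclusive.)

Evaluate at each i in [0,9]:
  i=0: ✗ (fails at j=1)
  i=1: ✗ (fails at j=1)
  i=2: ✗ (fails at j=2)
  i=3: ✗ (fails at j=3)
  i=4: ✓ (all of [4,5])
  i=5: ✓ (all of [5,6])
  i=6: ✓ (all of [6,7])
  i=7: ✓ (all of [7,8])
  i=8: ✗ (fails at j=9)
  i=9: ✗ (fails at j=9)

4, 5, 6, 7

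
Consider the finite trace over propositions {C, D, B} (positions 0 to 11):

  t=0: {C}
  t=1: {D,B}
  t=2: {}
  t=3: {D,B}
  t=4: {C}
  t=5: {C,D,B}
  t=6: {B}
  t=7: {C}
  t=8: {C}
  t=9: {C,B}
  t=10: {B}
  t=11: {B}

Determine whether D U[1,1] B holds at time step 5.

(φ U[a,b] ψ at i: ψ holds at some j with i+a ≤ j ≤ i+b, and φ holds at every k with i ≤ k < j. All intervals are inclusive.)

Need some j in [6,6] with B, and D at every k in [5,j-1].
  j=6: B holds; D holds at every k in [5,5] → satisfied.

True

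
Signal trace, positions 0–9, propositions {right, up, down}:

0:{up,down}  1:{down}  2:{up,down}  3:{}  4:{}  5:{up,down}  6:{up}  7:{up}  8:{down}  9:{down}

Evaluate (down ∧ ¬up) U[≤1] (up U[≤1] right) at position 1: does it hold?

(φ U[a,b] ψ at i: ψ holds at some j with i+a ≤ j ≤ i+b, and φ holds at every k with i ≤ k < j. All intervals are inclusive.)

Need some j in [1,2] with (up U[≤1] right), and (down ∧ ¬up) at every k in [1,j-1].
  j=1: (up U[≤1] right) — fails.
  j=2: (up U[≤1] right) — fails.
No j in the window works → until fails.

Does not hold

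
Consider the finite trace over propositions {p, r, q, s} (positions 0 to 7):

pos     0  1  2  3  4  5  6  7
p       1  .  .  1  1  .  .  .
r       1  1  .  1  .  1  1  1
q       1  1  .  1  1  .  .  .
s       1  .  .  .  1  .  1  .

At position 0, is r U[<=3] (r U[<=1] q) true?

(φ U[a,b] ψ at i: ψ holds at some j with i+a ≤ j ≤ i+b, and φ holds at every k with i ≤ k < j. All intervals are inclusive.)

Need some j in [0,3] with (r U[<=1] q), and r at every k in [0,j-1].
  j=0: (r U[<=1] q) holds; no prefix to check → satisfied.

Yes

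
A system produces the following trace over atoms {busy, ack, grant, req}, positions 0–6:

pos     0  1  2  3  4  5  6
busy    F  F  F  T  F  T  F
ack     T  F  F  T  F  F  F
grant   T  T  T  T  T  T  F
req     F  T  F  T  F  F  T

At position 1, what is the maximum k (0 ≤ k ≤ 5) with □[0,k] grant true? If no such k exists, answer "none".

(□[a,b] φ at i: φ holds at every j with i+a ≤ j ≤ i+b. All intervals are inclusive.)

4

grant must hold from j=1 onward; find where it first fails.
  j=1: holds
  j=2: holds
  j=3: holds
  j=4: holds
  j=5: holds
  j=6: fails
Holds on [1,5], so largest k = 4.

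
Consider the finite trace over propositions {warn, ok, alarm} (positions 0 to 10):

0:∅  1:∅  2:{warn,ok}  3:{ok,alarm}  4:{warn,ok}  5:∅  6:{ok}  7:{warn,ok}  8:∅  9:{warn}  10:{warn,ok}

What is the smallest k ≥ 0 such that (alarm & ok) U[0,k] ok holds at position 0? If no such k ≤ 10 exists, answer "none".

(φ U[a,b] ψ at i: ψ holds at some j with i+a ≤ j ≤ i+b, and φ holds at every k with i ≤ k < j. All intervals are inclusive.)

none

Need earliest j ≥ 0 with ok, and (alarm & ok) at every k in [0,j-1].
  j=0: rhs fails.
  j=1: rhs fails.
  j=2: rhs holds but lhs fails at k=0.
  j=3: rhs holds but lhs fails at k=0.
  j=4: rhs holds but lhs fails at k=0.
  j=5: rhs fails.
  j=6: rhs holds but lhs fails at k=0.
  j=7: rhs holds but lhs fails at k=0.
  j=8: rhs fails.
  j=9: rhs fails.
  j=10: rhs holds but lhs fails at k=0.
No witness within the range → none.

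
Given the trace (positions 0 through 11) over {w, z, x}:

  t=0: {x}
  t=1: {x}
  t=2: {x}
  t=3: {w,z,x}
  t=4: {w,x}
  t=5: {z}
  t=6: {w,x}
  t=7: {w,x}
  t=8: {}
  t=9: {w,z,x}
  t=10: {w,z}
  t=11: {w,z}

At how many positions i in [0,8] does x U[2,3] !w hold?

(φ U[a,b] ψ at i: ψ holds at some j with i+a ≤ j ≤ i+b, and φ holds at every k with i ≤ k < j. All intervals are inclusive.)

Evaluate at each i in [0,8]:
  i=0: ✓ (rhs at j=2; lhs holds on [0,1])
  i=1: ✗ (no rhs in [3,4])
  i=2: ✓ (rhs at j=5; lhs holds on [2,4])
  i=3: ✓ (rhs at j=5; lhs holds on [3,4])
  i=4: ✗ (no rhs in [6,7])
  i=5: ✗ (lhs fails at k=5 before rhs at j=8)
  i=6: ✓ (rhs at j=8; lhs holds on [6,7])
  i=7: ✗ (no rhs in [9,10])
  i=8: ✗ (no rhs in [10,11])
Positions where it holds: {0, 2, 3, 6} → 4.

4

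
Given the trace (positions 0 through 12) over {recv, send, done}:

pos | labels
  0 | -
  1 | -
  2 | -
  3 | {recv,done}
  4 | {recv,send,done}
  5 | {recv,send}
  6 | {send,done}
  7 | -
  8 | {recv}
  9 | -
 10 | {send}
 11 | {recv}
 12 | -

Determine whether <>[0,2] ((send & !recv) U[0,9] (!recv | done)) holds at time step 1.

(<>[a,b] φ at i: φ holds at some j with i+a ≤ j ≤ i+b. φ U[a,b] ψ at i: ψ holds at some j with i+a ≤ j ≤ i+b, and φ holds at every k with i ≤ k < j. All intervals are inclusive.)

Holds

Check ((send & !recv) U[0,9] (!recv | done)) at each j in [1,3]:
  j=1: holds
  j=2: holds
  j=3: holds
Found at j=1 → formula holds.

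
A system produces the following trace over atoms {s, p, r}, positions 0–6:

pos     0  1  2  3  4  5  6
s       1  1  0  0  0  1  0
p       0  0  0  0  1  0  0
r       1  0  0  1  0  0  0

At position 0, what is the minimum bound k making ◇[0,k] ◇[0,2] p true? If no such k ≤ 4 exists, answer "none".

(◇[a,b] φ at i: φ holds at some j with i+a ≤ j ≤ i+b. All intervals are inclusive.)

Scan j = 0,1,… for ◇[0,2] p:
  j=0: fails
  j=1: fails
  j=2: holds
First hit at j=2, so smallest k = 2-0 = 2.

2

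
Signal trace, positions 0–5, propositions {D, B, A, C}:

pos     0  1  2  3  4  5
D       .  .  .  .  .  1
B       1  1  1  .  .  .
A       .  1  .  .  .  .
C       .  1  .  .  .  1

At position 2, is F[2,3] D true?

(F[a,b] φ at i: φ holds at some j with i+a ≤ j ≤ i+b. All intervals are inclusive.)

Holds

Check D at each j in [4,5]:
  j=4: false
  j=5: true
Found at j=5 → formula holds.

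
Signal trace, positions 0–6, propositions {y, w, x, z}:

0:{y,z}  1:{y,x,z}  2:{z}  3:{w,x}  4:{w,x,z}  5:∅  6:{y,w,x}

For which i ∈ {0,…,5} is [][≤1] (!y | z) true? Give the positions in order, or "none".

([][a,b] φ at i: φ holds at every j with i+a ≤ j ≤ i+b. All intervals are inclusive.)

Evaluate at each i in [0,5]:
  i=0: ✓ (all of [0,1])
  i=1: ✓ (all of [1,2])
  i=2: ✓ (all of [2,3])
  i=3: ✓ (all of [3,4])
  i=4: ✓ (all of [4,5])
  i=5: ✗ (fails at j=6)

0, 1, 2, 3, 4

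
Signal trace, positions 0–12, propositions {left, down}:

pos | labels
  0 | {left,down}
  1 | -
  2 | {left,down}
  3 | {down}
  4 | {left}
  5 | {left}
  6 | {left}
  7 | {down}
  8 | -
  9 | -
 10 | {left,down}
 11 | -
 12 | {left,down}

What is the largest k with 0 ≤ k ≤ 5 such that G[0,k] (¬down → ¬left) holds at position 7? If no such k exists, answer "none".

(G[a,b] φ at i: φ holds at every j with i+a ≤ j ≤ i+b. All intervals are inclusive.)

5

(¬down → ¬left) must hold from j=7 onward; find where it first fails.
  j=7: holds
  j=8: holds
  j=9: holds
  j=10: holds
  j=11: holds
  j=12: holds
Holds through j=12; largest k = 5.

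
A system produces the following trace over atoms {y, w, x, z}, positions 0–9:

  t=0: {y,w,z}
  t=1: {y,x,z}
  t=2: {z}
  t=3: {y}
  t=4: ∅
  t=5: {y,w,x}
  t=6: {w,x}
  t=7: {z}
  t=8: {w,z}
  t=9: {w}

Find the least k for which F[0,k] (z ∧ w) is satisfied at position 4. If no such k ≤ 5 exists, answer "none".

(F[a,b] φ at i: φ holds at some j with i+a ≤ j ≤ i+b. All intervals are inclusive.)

4

Scan j = 4,5,… for (z ∧ w):
  j=4: fails
  j=5: fails
  j=6: fails
  j=7: fails
  j=8: holds
First hit at j=8, so smallest k = 8-4 = 4.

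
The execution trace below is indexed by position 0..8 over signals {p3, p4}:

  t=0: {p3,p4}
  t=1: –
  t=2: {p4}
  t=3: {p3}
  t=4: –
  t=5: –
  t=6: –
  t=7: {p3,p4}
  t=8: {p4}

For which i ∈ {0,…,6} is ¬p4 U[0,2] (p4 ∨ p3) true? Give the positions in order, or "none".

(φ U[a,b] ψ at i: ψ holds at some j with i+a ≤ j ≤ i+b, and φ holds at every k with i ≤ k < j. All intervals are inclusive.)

Evaluate at each i in [0,6]:
  i=0: ✓ (rhs at j=0)
  i=1: ✓ (rhs at j=2; lhs holds on [1,1])
  i=2: ✓ (rhs at j=2)
  i=3: ✓ (rhs at j=3)
  i=4: ✗ (no rhs in [4,6])
  i=5: ✓ (rhs at j=7; lhs holds on [5,6])
  i=6: ✓ (rhs at j=7; lhs holds on [6,6])

0, 1, 2, 3, 5, 6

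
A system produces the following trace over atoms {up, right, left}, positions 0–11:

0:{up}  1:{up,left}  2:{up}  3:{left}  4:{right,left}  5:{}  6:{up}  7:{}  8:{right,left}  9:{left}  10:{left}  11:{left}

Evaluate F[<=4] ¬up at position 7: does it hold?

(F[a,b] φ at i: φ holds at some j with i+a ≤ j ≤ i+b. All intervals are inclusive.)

True

Check ¬up at each j in [7,11]:
  j=7: true
  j=8: true
  j=9: true
  j=10: true
  j=11: true
Found at j=7 → formula holds.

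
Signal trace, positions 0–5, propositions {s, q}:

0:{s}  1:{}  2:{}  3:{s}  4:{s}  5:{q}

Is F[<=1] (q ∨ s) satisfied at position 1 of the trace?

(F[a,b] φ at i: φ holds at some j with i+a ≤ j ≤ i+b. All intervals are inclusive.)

Check (q ∨ s) at each j in [1,2]:
  j=1: false
  j=2: false
No position in the window satisfies it → formula fails.

Does not hold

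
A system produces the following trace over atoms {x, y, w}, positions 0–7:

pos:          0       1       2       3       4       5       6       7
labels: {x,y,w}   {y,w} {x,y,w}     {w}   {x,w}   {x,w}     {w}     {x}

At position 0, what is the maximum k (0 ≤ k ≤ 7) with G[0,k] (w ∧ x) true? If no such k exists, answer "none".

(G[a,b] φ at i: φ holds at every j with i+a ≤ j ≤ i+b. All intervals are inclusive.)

(w ∧ x) must hold from j=0 onward; find where it first fails.
  j=0: holds
  j=1: fails
Holds on [0,0], so largest k = 0.

0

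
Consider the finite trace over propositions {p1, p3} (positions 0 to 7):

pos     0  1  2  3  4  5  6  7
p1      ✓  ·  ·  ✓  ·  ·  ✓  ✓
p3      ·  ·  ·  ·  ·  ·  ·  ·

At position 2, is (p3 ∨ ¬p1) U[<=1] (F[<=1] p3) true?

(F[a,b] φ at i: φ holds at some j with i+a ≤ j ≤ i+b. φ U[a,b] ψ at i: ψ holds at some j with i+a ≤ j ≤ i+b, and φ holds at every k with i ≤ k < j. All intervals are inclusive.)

No

Need some j in [2,3] with F[<=1] p3, and (p3 ∨ ¬p1) at every k in [2,j-1].
  j=2: F[<=1] p3 — fails (none in [2,3]).
  j=3: F[<=1] p3 — fails (none in [3,4]).
No j in the window works → until fails.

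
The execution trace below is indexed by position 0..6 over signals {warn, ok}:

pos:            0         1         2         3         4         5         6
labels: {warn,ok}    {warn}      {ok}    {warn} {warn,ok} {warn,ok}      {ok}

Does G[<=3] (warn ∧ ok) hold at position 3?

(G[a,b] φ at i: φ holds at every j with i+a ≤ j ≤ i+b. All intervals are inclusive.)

False

Check (warn ∧ ok) at every j in [3,6]:
  j=3: false
  j=4: true
  j=5: true
  j=6: false
Fails at j=3 → formula fails.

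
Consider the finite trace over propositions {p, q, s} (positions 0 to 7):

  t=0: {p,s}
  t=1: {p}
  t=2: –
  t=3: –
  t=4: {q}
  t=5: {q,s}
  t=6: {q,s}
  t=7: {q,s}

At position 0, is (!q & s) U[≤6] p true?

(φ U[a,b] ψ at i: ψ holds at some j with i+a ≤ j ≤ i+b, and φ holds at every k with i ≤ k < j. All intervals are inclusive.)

True

Need some j in [0,6] with p, and (!q & s) at every k in [0,j-1].
  j=0: p holds; no prefix to check → satisfied.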